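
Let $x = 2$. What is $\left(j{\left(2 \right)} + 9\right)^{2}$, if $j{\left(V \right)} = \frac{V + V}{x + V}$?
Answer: $100$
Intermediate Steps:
$j{\left(V \right)} = \frac{2 V}{2 + V}$ ($j{\left(V \right)} = \frac{V + V}{2 + V} = \frac{2 V}{2 + V}$)
$\left(j{\left(2 \right)} + 9\right)^{2} = \left(2 \cdot 2 \frac{1}{2 + 2} + 9\right)^{2} = \left(2 \cdot 2 \cdot \frac{1}{4} + 9\right)^{2} = \left(1 + 9\right)^{2} = 10^{2} = 100$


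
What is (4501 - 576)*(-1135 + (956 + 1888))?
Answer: 6707825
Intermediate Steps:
(4501 - 576)*(-1135 + (956 + 1888)) = 3925*(-1135 + 2844) = 3925*1709 = 6707825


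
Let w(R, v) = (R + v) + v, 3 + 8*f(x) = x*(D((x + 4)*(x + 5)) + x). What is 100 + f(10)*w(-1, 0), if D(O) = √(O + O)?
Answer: 703/8 - 5*√105/2 ≈ 62.258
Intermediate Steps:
D(O) = √2*√O (D(O) = √(2*O) = √2*√O)
f(x) = -3/8 + x*(x + √2*√((4 + x)*(5 + x)))/8 (f(x) = -3/8 + (x*(√2*√((x + 4)*(x + 5)) + x))/8 = -3/8 + (x*(√2*√((4 + x)*(5 + x)) + x))/8 = -3/8 + (x*(x + √2*√((4 + x)*(5 + x))))/8 = -3/8 + x*(x + √2*√((4 + x)*(5 + x)))/8)
w(R, v) = R + 2*v
100 + f(10)*w(-1, 0) = 100 + (-3/8 + (⅛)*10² + (⅛)*10*√(40 + 2*10² + 18*10))*(-1 + 2*0) = 100 + (-3/8 + (⅛)*100 + (⅛)*10*√(40 + 2*100 + 180))*(-1 + 0) = 100 + (-3/8 + 25/2 + (⅛)*10*√(40 + 200 + 180))*(-1) = 100 + (-3/8 + 25/2 + (⅛)*10*√420)*(-1) = 100 + (-3/8 + 25/2 + (⅛)*10*(2*√105))*(-1) = 100 + (-3/8 + 25/2 + 5*√105/2)*(-1) = 100 + (97/8 + 5*√105/2)*(-1) = 100 + (-97/8 - 5*√105/2) = 703/8 - 5*√105/2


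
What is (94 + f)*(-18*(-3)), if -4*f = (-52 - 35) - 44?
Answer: 13689/2 ≈ 6844.5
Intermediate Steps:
f = 131/4 (f = -((-52 - 35) - 44)/4 = -(-87 - 44)/4 = -¼*(-131) = 131/4 ≈ 32.750)
(94 + f)*(-18*(-3)) = (94 + 131/4)*(-18*(-3)) = (507/4)*54 = 13689/2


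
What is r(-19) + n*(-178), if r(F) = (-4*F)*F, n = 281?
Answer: -51462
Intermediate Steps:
r(F) = -4*F²
r(-19) + n*(-178) = -4*(-19)² + 281*(-178) = -4*361 - 50018 = -1444 - 50018 = -51462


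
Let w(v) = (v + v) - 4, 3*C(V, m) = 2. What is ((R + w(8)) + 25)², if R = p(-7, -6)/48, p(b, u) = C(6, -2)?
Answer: 7102225/5184 ≈ 1370.0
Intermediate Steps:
C(V, m) = ⅔ (C(V, m) = (⅓)*2 = ⅔)
w(v) = -4 + 2*v (w(v) = 2*v - 4 = -4 + 2*v)
p(b, u) = ⅔
R = 1/72 (R = (⅔)/48 = (⅔)*(1/48) = 1/72 ≈ 0.013889)
((R + w(8)) + 25)² = ((1/72 + (-4 + 2*8)) + 25)² = ((1/72 + (-4 + 16)) + 25)² = ((1/72 + 12) + 25)² = (865/72 + 25)² = (2665/72)² = 7102225/5184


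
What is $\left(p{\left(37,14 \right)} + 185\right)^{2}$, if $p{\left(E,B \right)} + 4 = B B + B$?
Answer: $152881$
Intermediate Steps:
$p{\left(E,B \right)} = -4 + B + B^{2}$ ($p{\left(E,B \right)} = -4 + \left(B B + B\right) = -4 + \left(B^{2} + B\right) = -4 + \left(B + B^{2}\right) = -4 + B + B^{2}$)
$\left(p{\left(37,14 \right)} + 185\right)^{2} = \left(\left(-4 + 14 + 14^{2}\right) + 185\right)^{2} = \left(\left(-4 + 14 + 196\right) + 185\right)^{2} = \left(206 + 185\right)^{2} = 391^{2} = 152881$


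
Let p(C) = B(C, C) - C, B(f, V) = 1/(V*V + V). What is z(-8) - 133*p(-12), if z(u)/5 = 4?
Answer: -208165/132 ≈ -1577.0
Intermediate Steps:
B(f, V) = 1/(V + V²) (B(f, V) = 1/(V² + V) = 1/(V + V²))
z(u) = 20 (z(u) = 5*4 = 20)
p(C) = -C + 1/(C*(1 + C)) (p(C) = 1/(C*(1 + C)) - C = -C + 1/(C*(1 + C)))
z(-8) - 133*p(-12) = 20 - 133*(-1*(-12) + 1/((-12)*(1 - 12))) = 20 - 133*(12 - 1/12/(-11)) = 20 - 133*(12 - 1/12*(-1/11)) = 20 - 133*(12 + 1/132) = 20 - 133*1585/132 = 20 - 210805/132 = -208165/132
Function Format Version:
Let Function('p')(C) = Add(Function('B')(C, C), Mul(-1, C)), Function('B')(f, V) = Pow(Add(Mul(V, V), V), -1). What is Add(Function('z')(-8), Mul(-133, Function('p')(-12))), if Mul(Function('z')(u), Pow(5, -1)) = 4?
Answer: Rational(-208165, 132) ≈ -1577.0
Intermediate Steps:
Function('B')(f, V) = Pow(Add(V, Pow(V, 2)), -1) (Function('B')(f, V) = Pow(Add(Pow(V, 2), V), -1) = Pow(Add(V, Pow(V, 2)), -1))
Function('z')(u) = 20 (Function('z')(u) = Mul(5, 4) = 20)
Function('p')(C) = Add(Mul(-1, C), Mul(Pow(C, -1), Pow(Add(1, C), -1))) (Function('p')(C) = Add(Mul(Pow(C, -1), Pow(Add(1, C), -1)), Mul(-1, C)) = Add(Mul(-1, C), Mul(Pow(C, -1), Pow(Add(1, C), -1))))
Add(Function('z')(-8), Mul(-133, Function('p')(-12))) = Add(20, Mul(-133, Add(Mul(-1, -12), Mul(Pow(-12, -1), Pow(Add(1, -12), -1))))) = Add(20, Mul(-133, Add(12, Mul(Rational(-1, 12), Pow(-11, -1))))) = Add(20, Mul(-133, Add(12, Mul(Rational(-1, 12), Rational(-1, 11))))) = Add(20, Mul(-133, Add(12, Rational(1, 132)))) = Add(20, Mul(-133, Rational(1585, 132))) = Add(20, Rational(-210805, 132)) = Rational(-208165, 132)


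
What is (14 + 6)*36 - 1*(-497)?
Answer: 1217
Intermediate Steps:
(14 + 6)*36 - 1*(-497) = 20*36 + 497 = 720 + 497 = 1217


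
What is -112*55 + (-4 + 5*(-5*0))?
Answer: -6164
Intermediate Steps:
-112*55 + (-4 + 5*(-5*0)) = -6160 + (-4 + 5*0) = -6160 + (-4 + 0) = -6160 - 4 = -6164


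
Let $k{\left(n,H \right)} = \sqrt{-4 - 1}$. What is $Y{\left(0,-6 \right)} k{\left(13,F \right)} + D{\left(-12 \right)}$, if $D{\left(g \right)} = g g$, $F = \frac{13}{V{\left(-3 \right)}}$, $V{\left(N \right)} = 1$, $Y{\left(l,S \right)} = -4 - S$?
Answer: $144 + 2 i \sqrt{5} \approx 144.0 + 4.4721 i$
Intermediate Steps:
$F = 13$ ($F = \frac{13}{1} = 13 \cdot 1 = 13$)
$D{\left(g \right)} = g^{2}$
$k{\left(n,H \right)} = i \sqrt{5}$ ($k{\left(n,H \right)} = \sqrt{-5} = i \sqrt{5}$)
$Y{\left(0,-6 \right)} k{\left(13,F \right)} + D{\left(-12 \right)} = \left(-4 - -6\right) i \sqrt{5} + \left(-12\right)^{2} = \left(-4 + 6\right) i \sqrt{5} + 144 = 2 i \sqrt{5} + 144 = 144 + 2 i \sqrt{5}$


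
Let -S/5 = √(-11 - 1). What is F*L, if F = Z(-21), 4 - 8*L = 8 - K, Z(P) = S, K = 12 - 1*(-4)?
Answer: -15*I*√3 ≈ -25.981*I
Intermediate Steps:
K = 16 (K = 12 + 4 = 16)
S = -10*I*√3 (S = -5*√(-11 - 1) = -10*I*√3 ≈ -17.32*I)
Z(P) = -10*I*√3
L = 3/2 (L = ½ - (8 - 1*16)/8 = ½ - (8 - 16)/8 = ½ - ⅛*(-8) = ½ + 1 = 3/2 ≈ 1.5000)
F = -10*I*√3 ≈ -17.32*I
F*L = -10*I*√3*(3/2) = -15*I*√3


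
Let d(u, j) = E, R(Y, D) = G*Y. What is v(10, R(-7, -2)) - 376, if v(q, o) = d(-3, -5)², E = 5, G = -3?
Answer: -351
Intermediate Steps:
R(Y, D) = -3*Y
d(u, j) = 5
v(q, o) = 25 (v(q, o) = 5² = 25)
v(10, R(-7, -2)) - 376 = 25 - 376 = -351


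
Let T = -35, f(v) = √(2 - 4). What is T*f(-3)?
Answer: -35*I*√2 ≈ -49.497*I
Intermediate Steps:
f(v) = I*√2 (f(v) = √(-2) = I*√2)
T*f(-3) = -35*I*√2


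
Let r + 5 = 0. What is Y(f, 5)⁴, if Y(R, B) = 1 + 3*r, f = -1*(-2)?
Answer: 38416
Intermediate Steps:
r = -5 (r = -5 + 0 = -5)
f = 2
Y(R, B) = -14 (Y(R, B) = 1 + 3*(-5) = 1 - 15 = -14)
Y(f, 5)⁴ = (-14)⁴ = 38416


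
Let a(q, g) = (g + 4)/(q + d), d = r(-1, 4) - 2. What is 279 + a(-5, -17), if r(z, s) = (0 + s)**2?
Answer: 2498/9 ≈ 277.56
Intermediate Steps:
r(z, s) = s**2
d = 14 (d = 4**2 - 2 = 16 - 2 = 14)
a(q, g) = (4 + g)/(14 + q) (a(q, g) = (g + 4)/(q + 14) = (4 + g)/(14 + q))
279 + a(-5, -17) = 279 + (4 - 17)/(14 - 5) = 279 - 13/9 = 2498/9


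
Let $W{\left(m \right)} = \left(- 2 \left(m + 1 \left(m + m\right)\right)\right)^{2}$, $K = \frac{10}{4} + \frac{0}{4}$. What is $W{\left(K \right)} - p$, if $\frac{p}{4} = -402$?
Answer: $1833$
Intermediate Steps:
$p = -1608$ ($p = 4 \left(-402\right) = -1608$)
$K = \frac{5}{2}$ ($K = 10 \cdot \frac{1}{4} + 0 \cdot \frac{1}{4} = \frac{5}{2} + 0 = \frac{5}{2} \approx 2.5$)
$W{\left(m \right)} = 36 m^{2}$ ($W{\left(m \right)} = \left(- 2 \left(m + 1 \cdot 2 m\right)\right)^{2} = \left(- 2 \left(m + 2 m\right)\right)^{2} = \left(- 2 \cdot 3 m\right)^{2} = \left(- 6 m\right)^{2} = 36 m^{2}$)
$W{\left(K \right)} - p = 36 \left(\frac{5}{2}\right)^{2} - -1608 = 36 \cdot \frac{25}{4} + 1608 = 225 + 1608 = 1833$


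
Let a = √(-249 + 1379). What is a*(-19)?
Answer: -19*√1130 ≈ -638.69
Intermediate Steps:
a = √1130 ≈ 33.615
a*(-19) = √1130*(-19) = -19*√1130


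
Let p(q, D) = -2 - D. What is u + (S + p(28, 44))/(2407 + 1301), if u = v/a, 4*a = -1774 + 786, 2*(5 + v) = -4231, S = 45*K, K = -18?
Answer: 3825691/457938 ≈ 8.3542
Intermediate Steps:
S = -810 (S = 45*(-18) = -810)
v = -4241/2 (v = -5 + (½)*(-4231) = -5 - 4231/2 = -4241/2 ≈ -2120.5)
a = -247 (a = (-1774 + 786)/4 = (¼)*(-988) = -247)
u = 4241/494 (u = -4241/2/(-247) = -4241/2*(-1/247) = 4241/494 ≈ 8.5850)
u + (S + p(28, 44))/(2407 + 1301) = 4241/494 + (-810 + (-2 - 1*44))/(2407 + 1301) = 4241/494 + (-810 + (-2 - 44))/3708 = 4241/494 + (-810 - 46)*(1/3708) = 4241/494 - 856*1/3708 = 4241/494 - 214/927 = 3825691/457938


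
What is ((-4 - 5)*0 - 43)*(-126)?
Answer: 5418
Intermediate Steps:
((-4 - 5)*0 - 43)*(-126) = (-9*0 - 43)*(-126) = (0 - 43)*(-126) = -43*(-126) = 5418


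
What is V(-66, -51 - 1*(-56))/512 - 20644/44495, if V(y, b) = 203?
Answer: -1537243/22781440 ≈ -0.067478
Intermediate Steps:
V(-66, -51 - 1*(-56))/512 - 20644/44495 = 203/512 - 20644/44495 = -1537243/22781440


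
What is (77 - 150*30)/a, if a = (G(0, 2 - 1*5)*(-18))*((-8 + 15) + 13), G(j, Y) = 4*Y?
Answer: -4423/4320 ≈ -1.0238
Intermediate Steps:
a = 4320 (a = ((4*(2 - 1*5))*(-18))*((-8 + 15) + 13) = ((4*(2 - 5))*(-18))*(7 + 13) = ((4*(-3))*(-18))*20 = -12*(-18)*20 = 216*20 = 4320)
(77 - 150*30)/a = (77 - 150*30)/4320 = (77 - 4500)*(1/4320) = -4423*1/4320 = -4423/4320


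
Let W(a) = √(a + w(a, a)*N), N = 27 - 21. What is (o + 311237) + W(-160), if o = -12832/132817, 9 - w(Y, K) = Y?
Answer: 41337551797/132817 + √854 ≈ 3.1127e+5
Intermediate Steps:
w(Y, K) = 9 - Y
N = 6
o = -12832/132817 (o = -12832*1/132817 = -12832/132817 ≈ -0.096614)
W(a) = √(54 - 5*a) (W(a) = √(a + (9 - a)*6) = √(a + (54 - 6*a)) = √(54 - 5*a))
(o + 311237) + W(-160) = (-12832/132817 + 311237) + √(54 - 5*(-160)) = 41337551797/132817 + √(54 + 800) = 41337551797/132817 + √854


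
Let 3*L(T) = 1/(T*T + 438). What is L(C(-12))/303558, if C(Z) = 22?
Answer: 1/839641428 ≈ 1.1910e-9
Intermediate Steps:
L(T) = 1/(3*(438 + T**2)) (L(T) = 1/(3*(T*T + 438)) = 1/(3*(T**2 + 438)) = 1/(3*(438 + T**2)))
L(C(-12))/303558 = (1/(3*(438 + 22**2)))/303558 = (1/(3*(438 + 484)))*(1/303558) = ((1/3)/922)*(1/303558) = ((1/3)*(1/922))*(1/303558) = (1/2766)*(1/303558) = 1/839641428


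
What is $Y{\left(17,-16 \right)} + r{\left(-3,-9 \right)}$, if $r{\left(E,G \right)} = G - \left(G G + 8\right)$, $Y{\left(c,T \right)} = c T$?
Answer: $-370$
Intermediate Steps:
$Y{\left(c,T \right)} = T c$
$r{\left(E,G \right)} = -8 + G - G^{2}$ ($r{\left(E,G \right)} = G - \left(G^{2} + 8\right) = G - \left(8 + G^{2}\right) = -8 + G - G^{2}$)
$Y{\left(17,-16 \right)} + r{\left(-3,-9 \right)} = \left(-16\right) 17 - 98 = -272 - 98 = -370$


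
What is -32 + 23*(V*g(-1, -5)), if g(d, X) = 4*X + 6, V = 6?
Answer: -1964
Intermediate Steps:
g(d, X) = 6 + 4*X
-32 + 23*(V*g(-1, -5)) = -32 + 23*(6*(6 + 4*(-5))) = -32 + 23*(6*(6 - 20)) = -32 + 23*(6*(-14)) = -32 + 23*(-84) = -32 - 1932 = -1964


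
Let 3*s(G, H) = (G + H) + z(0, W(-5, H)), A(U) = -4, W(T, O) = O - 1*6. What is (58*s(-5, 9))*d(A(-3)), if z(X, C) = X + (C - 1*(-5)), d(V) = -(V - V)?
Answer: 0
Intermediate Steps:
W(T, O) = -6 + O (W(T, O) = O - 6 = -6 + O)
d(V) = 0 (d(V) = -1*0 = 0)
z(X, C) = 5 + C + X (z(X, C) = X + (C + 5) = X + (5 + C) = 5 + C + X)
s(G, H) = -⅓ + G/3 + 2*H/3 (s(G, H) = ((G + H) + (5 + (-6 + H) + 0))/3 = ((G + H) + (-1 + H))/3 = (-1 + G + 2*H)/3 = -⅓ + G/3 + 2*H/3)
(58*s(-5, 9))*d(A(-3)) = (58*(-⅓ + (⅓)*(-5) + (⅔)*9))*0 = (58*(-⅓ - 5/3 + 6))*0 = (58*4)*0 = 232*0 = 0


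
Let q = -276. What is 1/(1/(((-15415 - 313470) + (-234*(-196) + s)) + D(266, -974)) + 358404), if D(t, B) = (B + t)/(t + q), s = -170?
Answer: 1415601/507357060799 ≈ 2.7901e-6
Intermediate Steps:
D(t, B) = (B + t)/(-276 + t) (D(t, B) = (B + t)/(t - 276) = (B + t)/(-276 + t))
1/(1/(((-15415 - 313470) + (-234*(-196) + s)) + D(266, -974)) + 358404) = 1/(1/(((-15415 - 313470) + (-234*(-196) - 170)) + (-974 + 266)/(-276 + 266)) + 358404) = 1/(1/((-328885 + (45864 - 170)) - 708/(-10)) + 358404) = 1/(1/((-328885 + 45694) - ⅒*(-708)) + 358404) = 1/(1/(-283191 + 354/5) + 358404) = 1/(1/(-1415601/5) + 358404) = 1/(-5/1415601 + 358404) = 1/(507357060799/1415601) = 1415601/507357060799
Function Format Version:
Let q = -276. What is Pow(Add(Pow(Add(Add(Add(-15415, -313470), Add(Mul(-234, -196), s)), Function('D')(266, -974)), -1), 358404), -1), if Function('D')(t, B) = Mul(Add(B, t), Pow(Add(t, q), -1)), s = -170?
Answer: Rational(1415601, 507357060799) ≈ 2.7901e-6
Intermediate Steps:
Function('D')(t, B) = Mul(Pow(Add(-276, t), -1), Add(B, t)) (Function('D')(t, B) = Mul(Add(B, t), Pow(Add(t, -276), -1)) = Mul(Add(B, t), Pow(Add(-276, t), -1)) = Mul(Pow(Add(-276, t), -1), Add(B, t)))
Pow(Add(Pow(Add(Add(Add(-15415, -313470), Add(Mul(-234, -196), s)), Function('D')(266, -974)), -1), 358404), -1) = Pow(Add(Pow(Add(Add(Add(-15415, -313470), Add(Mul(-234, -196), -170)), Mul(Pow(Add(-276, 266), -1), Add(-974, 266))), -1), 358404), -1) = Pow(Add(Pow(Add(Add(-328885, Add(45864, -170)), Mul(Pow(-10, -1), -708)), -1), 358404), -1) = Pow(Add(Pow(Add(Add(-328885, 45694), Mul(Rational(-1, 10), -708)), -1), 358404), -1) = Pow(Add(Pow(Add(-283191, Rational(354, 5)), -1), 358404), -1) = Pow(Add(Pow(Rational(-1415601, 5), -1), 358404), -1) = Pow(Add(Rational(-5, 1415601), 358404), -1) = Pow(Rational(507357060799, 1415601), -1) = Rational(1415601, 507357060799)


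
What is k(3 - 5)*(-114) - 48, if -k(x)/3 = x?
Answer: -732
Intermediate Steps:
k(x) = -3*x
k(3 - 5)*(-114) - 48 = -3*(3 - 5)*(-114) - 48 = -3*(-2)*(-114) - 48 = 6*(-114) - 48 = -684 - 48 = -732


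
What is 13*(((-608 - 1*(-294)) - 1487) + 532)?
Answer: -16497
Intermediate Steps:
13*(((-608 - 1*(-294)) - 1487) + 532) = 13*(((-608 + 294) - 1487) + 532) = 13*((-314 - 1487) + 532) = 13*(-1801 + 532) = 13*(-1269) = -16497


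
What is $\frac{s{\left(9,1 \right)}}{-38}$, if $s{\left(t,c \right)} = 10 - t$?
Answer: $- \frac{1}{38} \approx -0.026316$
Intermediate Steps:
$\frac{s{\left(9,1 \right)}}{-38} = \frac{10 - 9}{-38} = \left(10 - 9\right) \left(- \frac{1}{38}\right) = 1 \left(- \frac{1}{38}\right) = - \frac{1}{38}$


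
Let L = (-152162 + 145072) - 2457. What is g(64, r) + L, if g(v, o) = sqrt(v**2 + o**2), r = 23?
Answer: -9547 + 5*sqrt(185) ≈ -9479.0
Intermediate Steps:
g(v, o) = sqrt(o**2 + v**2)
L = -9547 (L = -7090 - 2457 = -9547)
g(64, r) + L = sqrt(23**2 + 64**2) - 9547 = sqrt(529 + 4096) - 9547 = sqrt(4625) - 9547 = 5*sqrt(185) - 9547 = -9547 + 5*sqrt(185)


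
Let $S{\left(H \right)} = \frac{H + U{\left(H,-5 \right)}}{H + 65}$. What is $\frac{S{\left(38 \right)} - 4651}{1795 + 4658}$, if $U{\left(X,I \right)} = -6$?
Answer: $- \frac{479021}{664659} \approx -0.7207$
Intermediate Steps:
$S{\left(H \right)} = \frac{-6 + H}{65 + H}$ ($S{\left(H \right)} = \frac{H - 6}{H + 65} = \frac{-6 + H}{65 + H}$)
$\frac{S{\left(38 \right)} - 4651}{1795 + 4658} = \frac{\frac{-6 + 38}{65 + 38} - 4651}{1795 + 4658} = \frac{\frac{1}{103} \cdot 32 - 4651}{6453} = \left(\frac{1}{103} \cdot 32 - 4651\right) \frac{1}{6453} = \left(\frac{32}{103} - 4651\right) \frac{1}{6453} = \left(- \frac{479021}{103}\right) \frac{1}{6453} = - \frac{479021}{664659}$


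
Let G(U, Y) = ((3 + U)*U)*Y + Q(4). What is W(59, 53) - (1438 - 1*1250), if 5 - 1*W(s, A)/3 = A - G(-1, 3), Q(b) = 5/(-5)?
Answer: -353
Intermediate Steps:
Q(b) = -1 (Q(b) = 5*(-1/5) = -1)
G(U, Y) = -1 + U*Y*(3 + U) (G(U, Y) = ((3 + U)*U)*Y - 1 = (U*(3 + U))*Y - 1 = U*Y*(3 + U) - 1 = -1 + U*Y*(3 + U))
W(s, A) = -6 - 3*A (W(s, A) = 15 - 3*(A - (-1 + 3*(-1)**2 + 3*(-1)*3)) = 15 - 3*(A - (-1 + 3*1 - 9)) = 15 - 3*(A - (-1 + 3 - 9)) = 15 - 3*(A - 1*(-7)) = 15 - 3*(A + 7) = 15 - 3*(7 + A) = 15 + (-21 - 3*A) = -6 - 3*A)
W(59, 53) - (1438 - 1*1250) = (-6 - 3*53) - (1438 - 1*1250) = (-6 - 159) - (1438 - 1250) = -165 - 1*188 = -165 - 188 = -353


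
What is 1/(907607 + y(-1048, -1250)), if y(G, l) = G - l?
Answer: 1/907809 ≈ 1.1016e-6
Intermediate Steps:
1/(907607 + y(-1048, -1250)) = 1/(907607 + (-1048 - 1*(-1250))) = 1/(907607 + (-1048 + 1250)) = 1/(907607 + 202) = 1/907809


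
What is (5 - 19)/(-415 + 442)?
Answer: -14/27 ≈ -0.51852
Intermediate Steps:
(5 - 19)/(-415 + 442) = -14/27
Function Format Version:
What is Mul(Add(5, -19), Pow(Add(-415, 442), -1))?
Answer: Rational(-14, 27) ≈ -0.51852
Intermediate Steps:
Mul(Add(5, -19), Pow(Add(-415, 442), -1)) = Mul(-14, Pow(27, -1)) = Mul(-14, Rational(1, 27)) = Rational(-14, 27)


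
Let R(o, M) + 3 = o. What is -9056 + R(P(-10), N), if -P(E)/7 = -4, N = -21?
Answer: -9031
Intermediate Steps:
P(E) = 28 (P(E) = -7*(-4) = 28)
R(o, M) = -3 + o
-9056 + R(P(-10), N) = -9056 + (-3 + 28) = -9056 + 25 = -9031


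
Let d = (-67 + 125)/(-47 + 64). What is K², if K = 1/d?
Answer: 289/3364 ≈ 0.085910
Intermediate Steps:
d = 58/17 ≈ 3.4118
K = 17/58 (K = 1/(58/17) = 17/58 ≈ 0.29310)
K² = (17/58)² = 289/3364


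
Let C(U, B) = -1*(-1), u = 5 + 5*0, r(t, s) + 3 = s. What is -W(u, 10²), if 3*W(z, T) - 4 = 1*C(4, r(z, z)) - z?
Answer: 0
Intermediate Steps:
r(t, s) = -3 + s
u = 5 (u = 5 + 0 = 5)
C(U, B) = 1
W(z, T) = 5/3 - z/3 (W(z, T) = 4/3 + (1*1 - z)/3 = 4/3 + (1 - z)/3 = 4/3 + (⅓ - z/3) = 5/3 - z/3)
-W(u, 10²) = -(5/3 - ⅓*5) = -(5/3 - 5/3) = -1*0 = 0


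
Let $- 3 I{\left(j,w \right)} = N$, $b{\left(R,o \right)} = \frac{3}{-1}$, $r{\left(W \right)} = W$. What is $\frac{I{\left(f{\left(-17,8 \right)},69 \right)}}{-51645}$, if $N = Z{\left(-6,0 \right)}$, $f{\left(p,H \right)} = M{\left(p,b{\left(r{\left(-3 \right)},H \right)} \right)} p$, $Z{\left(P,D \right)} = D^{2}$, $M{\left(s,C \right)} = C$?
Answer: $0$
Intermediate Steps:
$b{\left(R,o \right)} = -3$ ($b{\left(R,o \right)} = 3 \left(-1\right) = -3$)
$f{\left(p,H \right)} = - 3 p$
$N = 0$ ($N = 0^{2} = 0$)
$I{\left(j,w \right)} = 0$ ($I{\left(j,w \right)} = \left(- \frac{1}{3}\right) 0 = 0$)
$\frac{I{\left(f{\left(-17,8 \right)},69 \right)}}{-51645} = \frac{0}{-51645} = 0 \left(- \frac{1}{51645}\right) = 0$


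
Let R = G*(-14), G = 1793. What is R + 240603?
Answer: 215501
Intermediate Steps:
R = -25102 (R = 1793*(-14) = -25102)
R + 240603 = -25102 + 240603 = 215501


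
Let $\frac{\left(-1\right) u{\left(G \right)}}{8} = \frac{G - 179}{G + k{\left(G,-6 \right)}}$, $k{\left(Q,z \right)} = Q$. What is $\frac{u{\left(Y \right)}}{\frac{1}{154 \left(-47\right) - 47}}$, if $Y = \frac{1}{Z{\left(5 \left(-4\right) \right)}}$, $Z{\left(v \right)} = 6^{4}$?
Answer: $-6759984620$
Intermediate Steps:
$Z{\left(v \right)} = 1296$
$Y = \frac{1}{1296} \approx 0.0007716$
$u{\left(G \right)} = - \frac{4 \left(-179 + G\right)}{G}$ ($u{\left(G \right)} = - 8 \frac{G - 179}{G + G} = - 8 \frac{-179 + G}{2 G} = - \frac{4 \left(-179 + G\right)}{G}$)
$\frac{u{\left(Y \right)}}{\frac{1}{154 \left(-47\right) - 47}} = \frac{-4 + 716 \frac{1}{\frac{1}{1296}}}{\frac{1}{154 \left(-47\right) - 47}} = \frac{-4 + 716 \cdot 1296}{\frac{1}{-7238 - 47}} = \frac{-4 + 927936}{\frac{1}{-7285}} = \frac{927932}{- \frac{1}{7285}} = 927932 \left(-7285\right) = -6759984620$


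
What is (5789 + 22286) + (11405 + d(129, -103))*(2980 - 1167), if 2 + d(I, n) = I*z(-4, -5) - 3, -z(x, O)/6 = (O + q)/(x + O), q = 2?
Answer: 20228521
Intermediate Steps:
z(x, O) = -6*(2 + O)/(O + x) (z(x, O) = -6*(O + 2)/(x + O) = -6*(2 + O)/(O + x))
d(I, n) = -5 - 2*I (d(I, n) = -2 + (I*(6*(-2 - 1*(-5))/(-5 - 4)) - 3) = -2 + (I*(6*(-2 + 5)/(-9)) - 3) = -2 + (I*(6*(-⅑)*3) - 3) = -2 + (I*(-2) - 3) = -2 + (-2*I - 3) = -2 + (-3 - 2*I) = -5 - 2*I)
(5789 + 22286) + (11405 + d(129, -103))*(2980 - 1167) = (5789 + 22286) + (11405 + (-5 - 2*129))*(2980 - 1167) = 28075 + (11405 + (-5 - 258))*1813 = 28075 + (11405 - 263)*1813 = 28075 + 11142*1813 = 28075 + 20200446 = 20228521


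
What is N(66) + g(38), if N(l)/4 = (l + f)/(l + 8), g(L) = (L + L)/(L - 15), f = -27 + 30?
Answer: 5986/851 ≈ 7.0341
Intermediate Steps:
f = 3
g(L) = 2*L/(-15 + L) (g(L) = (2*L)/(-15 + L) = 2*L/(-15 + L))
N(l) = 4*(3 + l)/(8 + l) (N(l) = 4*((l + 3)/(l + 8)) = 4*((3 + l)/(8 + l)) = 4*(3 + l)/(8 + l))
N(66) + g(38) = 4*(3 + 66)/(8 + 66) + 2*38/(-15 + 38) = 4*69/74 + 2*38/23 = 4*(1/74)*69 + 2*38*(1/23) = 138/37 + 76/23 = 5986/851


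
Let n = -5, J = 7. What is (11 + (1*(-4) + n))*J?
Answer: 14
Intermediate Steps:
(11 + (1*(-4) + n))*J = (11 + (1*(-4) - 5))*7 = (11 + (-4 - 5))*7 = (11 - 9)*7 = 2*7 = 14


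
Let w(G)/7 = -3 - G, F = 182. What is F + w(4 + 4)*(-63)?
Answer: 5033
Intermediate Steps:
w(G) = -21 - 7*G (w(G) = 7*(-3 - G) = -21 - 7*G)
F + w(4 + 4)*(-63) = 182 + (-21 - 7*(4 + 4))*(-63) = 182 + (-21 - 7*8)*(-63) = 182 + (-21 - 56)*(-63) = 182 - 77*(-63) = 182 + 4851 = 5033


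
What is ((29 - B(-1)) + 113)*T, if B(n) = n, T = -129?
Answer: -18447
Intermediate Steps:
((29 - B(-1)) + 113)*T = ((29 - 1*(-1)) + 113)*(-129) = ((29 + 1) + 113)*(-129) = (30 + 113)*(-129) = 143*(-129) = -18447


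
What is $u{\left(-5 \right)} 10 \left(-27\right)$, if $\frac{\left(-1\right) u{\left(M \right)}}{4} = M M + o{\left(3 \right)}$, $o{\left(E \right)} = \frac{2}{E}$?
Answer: $27720$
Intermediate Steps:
$u{\left(M \right)} = - \frac{8}{3} - 4 M^{2}$ ($u{\left(M \right)} = - 4 \left(M M + \frac{2}{3}\right) = - 4 \left(M^{2} + 2 \cdot \frac{1}{3}\right) = - 4 \left(M^{2} + \frac{2}{3}\right) = - 4 \left(\frac{2}{3} + M^{2}\right) = - \frac{8}{3} - 4 M^{2}$)
$u{\left(-5 \right)} 10 \left(-27\right) = \left(- \frac{8}{3} - 4 \left(-5\right)^{2}\right) 10 \left(-27\right) = \left(- \frac{8}{3} - 100\right) 10 \left(-27\right) = \left(- \frac{308}{3}\right) 10 \left(-27\right) = \left(- \frac{3080}{3}\right) \left(-27\right) = 27720$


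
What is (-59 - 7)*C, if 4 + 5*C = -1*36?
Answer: 528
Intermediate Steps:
C = -8 (C = -⅘ + (-1*36)/5 = -⅘ + (⅕)*(-36) = -⅘ - 36/5 = -8)
(-59 - 7)*C = (-59 - 7)*(-8) = -66*(-8) = 528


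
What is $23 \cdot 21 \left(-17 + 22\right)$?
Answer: $2415$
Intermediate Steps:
$23 \cdot 21 \left(-17 + 22\right) = 483 \cdot 5 = 2415$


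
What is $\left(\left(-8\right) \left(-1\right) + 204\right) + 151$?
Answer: $363$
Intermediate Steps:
$\left(\left(-8\right) \left(-1\right) + 204\right) + 151 = \left(8 + 204\right) + 151 = 212 + 151 = 363$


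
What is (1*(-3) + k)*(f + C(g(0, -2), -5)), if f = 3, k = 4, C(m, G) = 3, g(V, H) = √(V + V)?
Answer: 6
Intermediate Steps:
g(V, H) = √2*√V (g(V, H) = √(2*V) = √2*√V)
(1*(-3) + k)*(f + C(g(0, -2), -5)) = (1*(-3) + 4)*(3 + 3) = (-3 + 4)*6 = 1*6 = 6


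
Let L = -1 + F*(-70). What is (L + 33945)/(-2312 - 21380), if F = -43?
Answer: -18477/11846 ≈ -1.5598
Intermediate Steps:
L = 3009 (L = -1 - 43*(-70) = -1 + 3010 = 3009)
(L + 33945)/(-2312 - 21380) = (3009 + 33945)/(-2312 - 21380) = 36954/(-23692) = 36954*(-1/23692) = -18477/11846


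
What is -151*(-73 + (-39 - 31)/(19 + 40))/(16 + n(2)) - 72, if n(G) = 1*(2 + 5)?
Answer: 563223/1357 ≈ 415.05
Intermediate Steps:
n(G) = 7 (n(G) = 1*7 = 7)
-151*(-73 + (-39 - 31)/(19 + 40))/(16 + n(2)) - 72 = -151*(-73 + (-39 - 31)/(19 + 40))/(16 + 7) - 72 = -151*(-73 - 70/59)/23 - 72 = -(-660927)/(59*23) - 72 = -151*(-4377/1357) - 72 = 660927/1357 - 72 = 563223/1357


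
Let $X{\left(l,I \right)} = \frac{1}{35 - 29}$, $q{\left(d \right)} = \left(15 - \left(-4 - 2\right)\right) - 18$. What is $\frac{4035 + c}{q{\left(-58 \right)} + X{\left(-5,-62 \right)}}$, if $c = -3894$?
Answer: $\frac{846}{19} \approx 44.526$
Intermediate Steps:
$q{\left(d \right)} = 3$ ($q{\left(d \right)} = \left(15 - -6\right) - 18 = \left(15 + 6\right) - 18 = 21 - 18 = 3$)
$X{\left(l,I \right)} = \frac{1}{6}$
$\frac{4035 + c}{q{\left(-58 \right)} + X{\left(-5,-62 \right)}} = \frac{4035 - 3894}{3 + \frac{1}{6}} = \frac{141}{\frac{19}{6}} = 141 \cdot \frac{6}{19} = \frac{846}{19}$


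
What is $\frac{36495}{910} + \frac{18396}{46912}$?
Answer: $\frac{43219845}{1067248} \approx 40.497$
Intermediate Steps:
$\frac{36495}{910} + \frac{18396}{46912} = 36495 \cdot \frac{1}{910} + 18396 \cdot \frac{1}{46912} = \frac{7299}{182} + \frac{4599}{11728} = \frac{43219845}{1067248}$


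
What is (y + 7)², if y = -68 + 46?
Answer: 225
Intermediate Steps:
y = -22
(y + 7)² = (-22 + 7)² = (-15)² = 225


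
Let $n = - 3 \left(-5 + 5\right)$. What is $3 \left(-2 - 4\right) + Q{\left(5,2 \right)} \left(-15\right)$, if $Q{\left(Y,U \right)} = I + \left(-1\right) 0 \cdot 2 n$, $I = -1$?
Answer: $-3$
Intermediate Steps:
$n = 0$ ($n = \left(-3\right) 0 = 0$)
$Q{\left(Y,U \right)} = -1$ ($Q{\left(Y,U \right)} = -1 + \left(-1\right) 0 \cdot 2 \cdot 0 = -1 + 0 \cdot 2 \cdot 0 = -1 + 0 \cdot 0 = -1 + 0 = -1$)
$3 \left(-2 - 4\right) + Q{\left(5,2 \right)} \left(-15\right) = 3 \left(-2 - 4\right) - -15 = 3 \left(-6\right) + 15 = -18 + 15 = -3$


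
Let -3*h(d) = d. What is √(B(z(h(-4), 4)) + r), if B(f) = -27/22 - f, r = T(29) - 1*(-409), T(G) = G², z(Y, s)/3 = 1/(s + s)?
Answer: √2416898/44 ≈ 35.333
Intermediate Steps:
h(d) = -d/3
z(Y, s) = 3/(2*s) (z(Y, s) = 3/(s + s) = 3/((2*s)) = 3*(1/(2*s)) = 3/(2*s))
r = 1250 (r = 29² - 1*(-409) = 841 + 409 = 1250)
B(f) = -27/22 - f (B(f) = -27*1/22 - f = -27/22 - f)
√(B(z(h(-4), 4)) + r) = √((-27/22 - 3/(2*4)) + 1250) = √((-27/22 - 1*3/8) + 1250) = √((-27/22 - 3/8) + 1250) = √(-141/88 + 1250) = √(109859/88) = √2416898/44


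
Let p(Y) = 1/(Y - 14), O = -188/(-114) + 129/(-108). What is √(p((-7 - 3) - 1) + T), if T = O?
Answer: √134729/570 ≈ 0.64396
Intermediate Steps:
O = 311/684 (O = -188*(-1/114) + 129*(-1/108) = 94/57 - 43/36 = 311/684 ≈ 0.45468)
T = 311/684 ≈ 0.45468
p(Y) = 1/(-14 + Y)
√(p((-7 - 3) - 1) + T) = √(1/(-14 + ((-7 - 3) - 1)) + 311/684) = √(1/(-14 + (-10 - 1)) + 311/684) = √(1/(-14 - 11) + 311/684) = √(1/(-25) + 311/684) = √(-1/25 + 311/684) = √(7091/17100) = √134729/570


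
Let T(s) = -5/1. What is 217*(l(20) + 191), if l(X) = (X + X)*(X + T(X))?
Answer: 171647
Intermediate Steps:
T(s) = -5 (T(s) = -5*1 = -5)
l(X) = 2*X*(-5 + X) (l(X) = (X + X)*(X - 5) = (2*X)*(-5 + X) = 2*X*(-5 + X))
217*(l(20) + 191) = 217*(2*20*(-5 + 20) + 191) = 217*(2*20*15 + 191) = 217*(600 + 191) = 217*791 = 171647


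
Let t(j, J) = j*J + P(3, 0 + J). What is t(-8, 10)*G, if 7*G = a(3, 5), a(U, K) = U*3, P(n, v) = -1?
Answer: -729/7 ≈ -104.14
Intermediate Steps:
a(U, K) = 3*U
t(j, J) = -1 + J*j (t(j, J) = j*J - 1 = J*j - 1 = -1 + J*j)
G = 9/7 (G = (3*3)/7 = (⅐)*9 = 9/7 ≈ 1.2857)
t(-8, 10)*G = (-1 + 10*(-8))*(9/7) = (-1 - 80)*(9/7) = -81*9/7 = -729/7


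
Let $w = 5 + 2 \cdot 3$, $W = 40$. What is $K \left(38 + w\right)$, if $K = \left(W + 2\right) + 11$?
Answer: $2597$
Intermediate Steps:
$K = 53$ ($K = \left(40 + 2\right) + 11 = 42 + 11 = 53$)
$w = 11$ ($w = 5 + 6 = 11$)
$K \left(38 + w\right) = 53 \left(38 + 11\right) = 53 \cdot 49 = 2597$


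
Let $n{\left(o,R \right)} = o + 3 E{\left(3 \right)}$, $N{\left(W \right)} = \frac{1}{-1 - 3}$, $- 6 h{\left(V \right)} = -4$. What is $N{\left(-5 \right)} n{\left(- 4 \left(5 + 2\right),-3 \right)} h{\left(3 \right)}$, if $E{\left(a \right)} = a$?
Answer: $\frac{19}{6} \approx 3.1667$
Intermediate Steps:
$h{\left(V \right)} = \frac{2}{3}$ ($h{\left(V \right)} = \left(- \frac{1}{6}\right) \left(-4\right) = \frac{2}{3}$)
$N{\left(W \right)} = - \frac{1}{4}$ ($N{\left(W \right)} = \frac{1}{-4} = - \frac{1}{4}$)
$n{\left(o,R \right)} = 9 + o$ ($n{\left(o,R \right)} = o + 3 \cdot 3 = o + 9 = 9 + o$)
$N{\left(-5 \right)} n{\left(- 4 \left(5 + 2\right),-3 \right)} h{\left(3 \right)} = - \frac{9 - 4 \left(5 + 2\right)}{4} \cdot \frac{2}{3} = - \frac{9 - 28}{4} \cdot \frac{2}{3} = \left(- \frac{1}{4}\right) \left(-19\right) \frac{2}{3} = \frac{19}{4} \cdot \frac{2}{3} = \frac{19}{6}$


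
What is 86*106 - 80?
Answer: 9036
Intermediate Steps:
86*106 - 80 = 9116 - 80 = 9036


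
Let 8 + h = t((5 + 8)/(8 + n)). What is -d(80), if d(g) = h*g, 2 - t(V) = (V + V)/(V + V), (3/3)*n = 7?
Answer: 560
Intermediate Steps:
n = 7
t(V) = 1 (t(V) = 2 - (V + V)/(V + V) = 2 - 2*V/(2*V) = 2 - 2*V*1/(2*V) = 2 - 1*1 = 2 - 1 = 1)
h = -7 (h = -8 + 1 = -7)
d(g) = -7*g
-d(80) = -(-7)*80 = -1*(-560) = 560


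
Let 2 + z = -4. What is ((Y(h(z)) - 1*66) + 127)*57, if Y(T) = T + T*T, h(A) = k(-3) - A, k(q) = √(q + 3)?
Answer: 5871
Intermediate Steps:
z = -6 (z = -2 - 4 = -6)
k(q) = √(3 + q)
h(A) = -A (h(A) = √(3 - 3) - A = √0 - A = 0 - A = -A)
Y(T) = T + T²
((Y(h(z)) - 1*66) + 127)*57 = (((-1*(-6))*(1 - 1*(-6)) - 1*66) + 127)*57 = ((6*(1 + 6) - 66) + 127)*57 = ((6*7 - 66) + 127)*57 = ((42 - 66) + 127)*57 = (-24 + 127)*57 = 103*57 = 5871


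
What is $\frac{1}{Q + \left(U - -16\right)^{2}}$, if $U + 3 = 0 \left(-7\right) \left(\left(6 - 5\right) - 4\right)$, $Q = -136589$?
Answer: $- \frac{1}{136420} \approx -7.3303 \cdot 10^{-6}$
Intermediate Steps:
$U = -3$ ($U = -3 + 0 \left(-7\right) \left(\left(6 - 5\right) - 4\right) = -3 + 0 \left(1 - 4\right) = -3 + 0 \left(-3\right) = -3 + 0 = -3$)
$\frac{1}{Q + \left(U - -16\right)^{2}} = \frac{1}{-136589 + \left(-3 - -16\right)^{2}} = \frac{1}{-136589 + \left(-3 + \left(22 - 6\right)\right)^{2}} = \frac{1}{-136589 + \left(-3 + 16\right)^{2}} = \frac{1}{-136589 + 13^{2}} = \frac{1}{-136589 + 169} = \frac{1}{-136420} = - \frac{1}{136420}$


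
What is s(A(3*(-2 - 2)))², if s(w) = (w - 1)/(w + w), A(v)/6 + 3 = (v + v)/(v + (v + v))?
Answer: 225/784 ≈ 0.28699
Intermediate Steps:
A(v) = -14 (A(v) = -18 + 6*((v + v)/(v + (v + v))) = -18 + 6*((2*v)/(v + 2*v)) = -18 + 6*((2*v)/((3*v))) = -18 + 6*((2*v)*(1/(3*v))) = -18 + 6*(⅔) = -18 + 4 = -14)
s(w) = (-1 + w)/(2*w) (s(w) = (-1 + w)/((2*w)) = (-1 + w)*(1/(2*w)) = (-1 + w)/(2*w))
s(A(3*(-2 - 2)))² = ((½)*(-1 - 14)/(-14))² = ((½)*(-1/14)*(-15))² = (15/28)² = 225/784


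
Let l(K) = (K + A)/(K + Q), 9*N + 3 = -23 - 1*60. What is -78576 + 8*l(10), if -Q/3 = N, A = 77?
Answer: -78558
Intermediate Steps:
N = -86/9 (N = -1/3 + (-23 - 1*60)/9 = -1/3 + (-23 - 60)/9 = -1/3 + (1/9)*(-83) = -1/3 - 83/9 = -86/9 ≈ -9.5556)
Q = 86/3 (Q = -3*(-86/9) = 86/3 ≈ 28.667)
l(K) = (77 + K)/(86/3 + K) (l(K) = (K + 77)/(K + 86/3) = (77 + K)/(86/3 + K))
-78576 + 8*l(10) = -78576 + 8*(3*(77 + 10)/(86 + 3*10)) = -78576 + 8*(3*87/(86 + 30)) = -78576 + 8*(3*87/116) = -78576 + 8*(3*(1/116)*87) = -78576 + 8*(9/4) = -78576 + 18 = -78558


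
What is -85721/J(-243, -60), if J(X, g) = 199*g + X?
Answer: 85721/12183 ≈ 7.0361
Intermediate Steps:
J(X, g) = X + 199*g
-85721/J(-243, -60) = -85721/(-243 + 199*(-60)) = -85721/(-243 - 11940) = -85721/(-12183) = -85721*(-1/12183) = 85721/12183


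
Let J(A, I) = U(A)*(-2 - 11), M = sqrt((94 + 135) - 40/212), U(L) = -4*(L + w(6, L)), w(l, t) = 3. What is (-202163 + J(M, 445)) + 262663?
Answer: 60656 + 52*sqrt(642731)/53 ≈ 61443.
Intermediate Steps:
U(L) = -12 - 4*L (U(L) = -4*(L + 3) = -4*(3 + L) = -12 - 4*L)
M = sqrt(642731)/53 (M = sqrt(229 - 40*1/212) = sqrt(229 - 10/53) = sqrt(12127/53) = sqrt(642731)/53 ≈ 15.127)
J(A, I) = 156 + 52*A (J(A, I) = (-12 - 4*A)*(-2 - 11) = (-12 - 4*A)*(-13) = 156 + 52*A)
(-202163 + J(M, 445)) + 262663 = (-202163 + (156 + 52*(sqrt(642731)/53))) + 262663 = (-202163 + (156 + 52*sqrt(642731)/53)) + 262663 = (-202007 + 52*sqrt(642731)/53) + 262663 = 60656 + 52*sqrt(642731)/53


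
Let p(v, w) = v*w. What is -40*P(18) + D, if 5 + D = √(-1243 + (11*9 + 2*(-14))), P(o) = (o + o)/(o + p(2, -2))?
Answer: -755/7 + 2*I*√293 ≈ -107.86 + 34.234*I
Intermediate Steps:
P(o) = 2*o/(-4 + o) (P(o) = (o + o)/(o + 2*(-2)) = (2*o)/(o - 4) = (2*o)/(-4 + o) = 2*o/(-4 + o))
D = -5 + 2*I*√293 (D = -5 + √(-1243 + (11*9 + 2*(-14))) = -5 + √(-1243 + (99 - 28)) = -5 + √(-1243 + 71) = -5 + √(-1172) = -5 + 2*I*√293 ≈ -5.0 + 34.234*I)
-40*P(18) + D = -80*18/(-4 + 18) + (-5 + 2*I*√293) = -80*18/14 + (-5 + 2*I*√293) = -40*18/7 + (-5 + 2*I*√293) = -720/7 + (-5 + 2*I*√293) = -755/7 + 2*I*√293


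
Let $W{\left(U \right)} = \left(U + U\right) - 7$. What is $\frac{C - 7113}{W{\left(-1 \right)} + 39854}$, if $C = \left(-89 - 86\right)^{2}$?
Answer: $\frac{23512}{39845} \approx 0.59009$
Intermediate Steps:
$W{\left(U \right)} = -7 + 2 U$ ($W{\left(U \right)} = 2 U - 7 = -7 + 2 U$)
$C = 30625$ ($C = \left(-175\right)^{2} = 30625$)
$\frac{C - 7113}{W{\left(-1 \right)} + 39854} = \frac{30625 - 7113}{\left(-7 + 2 \left(-1\right)\right) + 39854} = \frac{23512}{\left(-7 - 2\right) + 39854} = \frac{23512}{-9 + 39854} = \frac{23512}{39845}$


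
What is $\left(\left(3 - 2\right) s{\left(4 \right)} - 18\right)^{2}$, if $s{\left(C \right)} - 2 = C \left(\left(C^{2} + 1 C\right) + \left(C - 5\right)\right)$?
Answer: $3600$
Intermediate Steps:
$s{\left(C \right)} = 2 + C \left(-5 + C^{2} + 2 C\right)$ ($s{\left(C \right)} = 2 + C \left(\left(C^{2} + 1 C\right) + \left(C - 5\right)\right) = 2 + C \left(\left(C^{2} + C\right) + \left(-5 + C\right)\right) = 2 + C \left(\left(C + C^{2}\right) + \left(-5 + C\right)\right) = 2 + C \left(-5 + C^{2} + 2 C\right)$)
$\left(\left(3 - 2\right) s{\left(4 \right)} - 18\right)^{2} = \left(\left(3 - 2\right) \left(2 + 4^{3} - 20 + 2 \cdot 4^{2}\right) - 18\right)^{2} = \left(1 \left(2 + 64 - 20 + 2 \cdot 16\right) - 18\right)^{2} = \left(1 \left(2 + 64 - 20 + 32\right) - 18\right)^{2} = \left(1 \cdot 78 - 18\right)^{2} = \left(78 - 18\right)^{2} = 60^{2} = 3600$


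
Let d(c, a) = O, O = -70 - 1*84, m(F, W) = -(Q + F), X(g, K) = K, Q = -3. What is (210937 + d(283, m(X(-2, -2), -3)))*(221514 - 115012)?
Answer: 22448811066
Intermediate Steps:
m(F, W) = 3 - F (m(F, W) = -(-3 + F) = 3 - F)
O = -154 (O = -70 - 84 = -154)
d(c, a) = -154
(210937 + d(283, m(X(-2, -2), -3)))*(221514 - 115012) = (210937 - 154)*(221514 - 115012) = 210783*106502 = 22448811066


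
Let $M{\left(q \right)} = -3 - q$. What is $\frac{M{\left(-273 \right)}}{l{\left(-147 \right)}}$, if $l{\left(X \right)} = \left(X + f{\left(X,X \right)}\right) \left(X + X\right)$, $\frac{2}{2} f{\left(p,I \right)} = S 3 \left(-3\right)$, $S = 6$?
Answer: $\frac{15}{3283} \approx 0.004569$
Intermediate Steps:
$f{\left(p,I \right)} = -54$ ($f{\left(p,I \right)} = 6 \cdot 3 \left(-3\right) = 18 \left(-3\right) = -54$)
$l{\left(X \right)} = 2 X \left(-54 + X\right)$ ($l{\left(X \right)} = \left(X - 54\right) \left(X + X\right) = \left(-54 + X\right) 2 X = 2 X \left(-54 + X\right)$)
$\frac{M{\left(-273 \right)}}{l{\left(-147 \right)}} = \frac{-3 - -273}{2 \left(-147\right) \left(-54 - 147\right)} = \frac{-3 + 273}{2 \left(-147\right) \left(-201\right)} = \frac{270}{59094} = 270 \cdot \frac{1}{59094} = \frac{15}{3283}$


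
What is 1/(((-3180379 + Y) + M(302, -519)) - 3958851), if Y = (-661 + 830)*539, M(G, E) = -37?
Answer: -1/7048176 ≈ -1.4188e-7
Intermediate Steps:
Y = 91091 (Y = 169*539 = 91091)
1/(((-3180379 + Y) + M(302, -519)) - 3958851) = 1/(((-3180379 + 91091) - 37) - 3958851) = 1/((-3089288 - 37) - 3958851) = 1/(-3089325 - 3958851) = 1/(-7048176) = -1/7048176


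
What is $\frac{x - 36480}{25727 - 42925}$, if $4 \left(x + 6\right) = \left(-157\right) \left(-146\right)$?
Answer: $\frac{61511}{34396} \approx 1.7883$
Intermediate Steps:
$x = \frac{11449}{2}$ ($x = -6 + \frac{\left(-157\right) \left(-146\right)}{4} = -6 + \frac{1}{4} \cdot 22922 = -6 + \frac{11461}{2} = \frac{11449}{2} \approx 5724.5$)
$\frac{x - 36480}{25727 - 42925} = \frac{\frac{11449}{2} - 36480}{25727 - 42925} = - \frac{61511}{2 \left(-17198\right)} = \left(- \frac{61511}{2}\right) \left(- \frac{1}{17198}\right) = \frac{61511}{34396}$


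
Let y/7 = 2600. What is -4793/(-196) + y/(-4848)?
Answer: 1229329/59388 ≈ 20.700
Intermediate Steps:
y = 18200 (y = 7*2600 = 18200)
-4793/(-196) + y/(-4848) = -4793/(-196) + 18200/(-4848) = -4793*(-1/196) + 18200*(-1/4848) = 4793/196 - 2275/606 = 1229329/59388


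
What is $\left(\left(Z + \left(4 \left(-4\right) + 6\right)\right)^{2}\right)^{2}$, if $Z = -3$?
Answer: $28561$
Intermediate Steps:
$\left(\left(Z + \left(4 \left(-4\right) + 6\right)\right)^{2}\right)^{2} = \left(\left(-3 + \left(4 \left(-4\right) + 6\right)\right)^{2}\right)^{2} = \left(\left(-3 + \left(-16 + 6\right)\right)^{2}\right)^{2} = \left(\left(-3 - 10\right)^{2}\right)^{2} = \left(\left(-13\right)^{2}\right)^{2} = 169^{2} = 28561$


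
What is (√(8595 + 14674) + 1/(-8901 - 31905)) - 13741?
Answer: -560715247/40806 + √23269 ≈ -13588.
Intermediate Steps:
(√(8595 + 14674) + 1/(-8901 - 31905)) - 13741 = (√23269 + 1/(-40806)) - 13741 = (√23269 - 1/40806) - 13741 = (-1/40806 + √23269) - 13741 = -560715247/40806 + √23269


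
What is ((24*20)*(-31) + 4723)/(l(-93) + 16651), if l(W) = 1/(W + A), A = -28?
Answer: -1228997/2014770 ≈ -0.60999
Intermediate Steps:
l(W) = 1/(-28 + W) (l(W) = 1/(W - 28) = 1/(-28 + W))
((24*20)*(-31) + 4723)/(l(-93) + 16651) = ((24*20)*(-31) + 4723)/(1/(-28 - 93) + 16651) = (480*(-31) + 4723)/(1/(-121) + 16651) = (-14880 + 4723)/(-1/121 + 16651) = -10157/2014770/121 = -10157*121/2014770 = -1228997/2014770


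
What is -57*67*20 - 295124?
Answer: -371504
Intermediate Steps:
-57*67*20 - 295124 = -3819*20 - 295124 = -76380 - 295124 = -371504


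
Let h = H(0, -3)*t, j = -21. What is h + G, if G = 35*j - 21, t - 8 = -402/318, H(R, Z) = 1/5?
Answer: -199983/265 ≈ -754.65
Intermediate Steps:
H(R, Z) = 1/5
t = 357/53 (t = 8 - 402/318 = 8 - 402*1/318 = 8 - 67/53 = 357/53 ≈ 6.7358)
h = 357/265 (h = (1/5)*(357/53) = 357/265 ≈ 1.3472)
G = -756 (G = 35*(-21) - 21 = -735 - 21 = -756)
h + G = 357/265 - 756 = -199983/265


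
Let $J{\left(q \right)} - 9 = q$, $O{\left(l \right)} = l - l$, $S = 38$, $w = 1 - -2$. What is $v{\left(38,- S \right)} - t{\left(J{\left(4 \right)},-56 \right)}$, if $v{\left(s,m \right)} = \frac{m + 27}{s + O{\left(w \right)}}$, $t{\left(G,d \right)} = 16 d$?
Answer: $\frac{34037}{38} \approx 895.71$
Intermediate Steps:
$w = 3$ ($w = 1 + 2 = 3$)
$O{\left(l \right)} = 0$
$J{\left(q \right)} = 9 + q$
$v{\left(s,m \right)} = \frac{27 + m}{s}$ ($v{\left(s,m \right)} = \frac{m + 27}{s + 0} = \frac{27 + m}{s}$)
$v{\left(38,- S \right)} - t{\left(J{\left(4 \right)},-56 \right)} = \frac{27 - 38}{38} - 16 \left(-56\right) = \frac{27 - 38}{38} - -896 = \frac{1}{38} \left(-11\right) + 896 = - \frac{11}{38} + 896 = \frac{34037}{38}$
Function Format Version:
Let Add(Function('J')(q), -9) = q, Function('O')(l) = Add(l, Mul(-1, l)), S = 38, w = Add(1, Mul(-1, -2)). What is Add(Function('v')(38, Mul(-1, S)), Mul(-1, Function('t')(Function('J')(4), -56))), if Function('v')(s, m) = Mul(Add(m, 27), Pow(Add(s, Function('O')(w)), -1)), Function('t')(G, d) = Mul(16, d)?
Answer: Rational(34037, 38) ≈ 895.71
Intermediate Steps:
w = 3 (w = Add(1, 2) = 3)
Function('O')(l) = 0
Function('J')(q) = Add(9, q)
Function('v')(s, m) = Mul(Pow(s, -1), Add(27, m)) (Function('v')(s, m) = Mul(Add(m, 27), Pow(Add(s, 0), -1)) = Mul(Add(27, m), Pow(s, -1)) = Mul(Pow(s, -1), Add(27, m)))
Add(Function('v')(38, Mul(-1, S)), Mul(-1, Function('t')(Function('J')(4), -56))) = Add(Mul(Pow(38, -1), Add(27, Mul(-1, 38))), Mul(-1, Mul(16, -56))) = Add(Mul(Rational(1, 38), Add(27, -38)), Mul(-1, -896)) = Add(Mul(Rational(1, 38), -11), 896) = Add(Rational(-11, 38), 896) = Rational(34037, 38)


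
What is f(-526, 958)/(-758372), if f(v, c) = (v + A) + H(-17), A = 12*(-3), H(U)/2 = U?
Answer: 149/189593 ≈ 0.00078589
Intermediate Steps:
H(U) = 2*U
A = -36
f(v, c) = -70 + v (f(v, c) = (v - 36) + 2*(-17) = (-36 + v) - 34 = -70 + v)
f(-526, 958)/(-758372) = (-70 - 526)/(-758372) = -596*(-1/758372) = 149/189593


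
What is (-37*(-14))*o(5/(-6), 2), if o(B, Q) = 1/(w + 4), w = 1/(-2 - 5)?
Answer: 3626/27 ≈ 134.30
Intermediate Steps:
w = -1/7 (w = 1/(-7) = -1/7 ≈ -0.14286)
o(B, Q) = 7/27 (o(B, Q) = 1/(-1/7 + 4) = 1/(27/7) = 7/27)
(-37*(-14))*o(5/(-6), 2) = -37*(-14)*(7/27) = 518*(7/27) = 3626/27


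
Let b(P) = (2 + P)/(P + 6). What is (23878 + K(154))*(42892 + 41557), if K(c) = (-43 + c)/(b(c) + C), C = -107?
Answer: 8551487980942/4241 ≈ 2.0164e+9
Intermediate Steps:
b(P) = (2 + P)/(6 + P)
K(c) = (-43 + c)/(-107 + (2 + c)/(6 + c)) (K(c) = (-43 + c)/((2 + c)/(6 + c) - 107) = (-43 + c)/(-107 + (2 + c)/(6 + c)))
(23878 + K(154))*(42892 + 41557) = (23878 + (-43 + 154)*(6 + 154)/(2*(-320 - 53*154)))*(42892 + 41557) = (23878 + (½)*111*160/(-320 - 8162))*84449 = (23878 + (½)*111*160/(-8482))*84449 = (23878 + (½)*(-1/8482)*111*160)*84449 = (23878 - 4440/4241)*84449 = (101262158/4241)*84449 = 8551487980942/4241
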